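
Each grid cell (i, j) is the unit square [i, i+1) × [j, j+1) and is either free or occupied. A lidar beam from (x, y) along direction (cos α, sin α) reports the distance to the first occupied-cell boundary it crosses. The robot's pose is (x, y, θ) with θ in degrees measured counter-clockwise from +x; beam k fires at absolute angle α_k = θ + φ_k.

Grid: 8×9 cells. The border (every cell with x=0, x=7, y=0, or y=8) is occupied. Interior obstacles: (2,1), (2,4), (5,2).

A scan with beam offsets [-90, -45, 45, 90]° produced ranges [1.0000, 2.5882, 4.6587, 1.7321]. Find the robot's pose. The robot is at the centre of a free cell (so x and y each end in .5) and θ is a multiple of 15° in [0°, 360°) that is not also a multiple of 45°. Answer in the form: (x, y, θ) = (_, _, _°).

Enumerate (i+0.5, j+0.5, θ) over the 39 free cells and 16 admissible headings. For each, cast all 4 beams and compare to the given ranges.
  (2.5, 7.5, 75°): beam 1 = 4.6587 ≠ 1.0000 ✗
  (1.5, 7.5, 30°): beam 1 = 2.8868 ≠ 1.0000 ✗
  (5.5, 6.5, 195°): beam 1 = 1.5529 ≠ 1.0000 ✗
  …
  (4.5, 3.5, 60°): r_1=1.0000, r_2=2.5882, r_3=4.6587, r_4=1.7321 — all match ✓
Only this pose fits every beam.

(x, y, θ) = (4.5, 3.5, 60°)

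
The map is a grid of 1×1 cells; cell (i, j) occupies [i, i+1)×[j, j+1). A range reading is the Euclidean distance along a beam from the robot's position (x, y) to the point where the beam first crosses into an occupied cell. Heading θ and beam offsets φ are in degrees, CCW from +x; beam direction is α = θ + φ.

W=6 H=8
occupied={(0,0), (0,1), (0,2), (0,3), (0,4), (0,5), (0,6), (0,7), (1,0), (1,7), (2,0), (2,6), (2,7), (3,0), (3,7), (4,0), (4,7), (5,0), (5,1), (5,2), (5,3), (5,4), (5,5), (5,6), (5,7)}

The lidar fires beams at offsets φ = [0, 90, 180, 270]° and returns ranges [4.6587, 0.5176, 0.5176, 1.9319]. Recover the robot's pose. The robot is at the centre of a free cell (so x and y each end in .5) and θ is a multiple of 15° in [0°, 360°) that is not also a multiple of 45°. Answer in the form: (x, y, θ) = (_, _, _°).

Enumerate (i+0.5, j+0.5, θ) over the 23 free cells and 16 admissible headings. For each, cast all 4 beams and compare to the given ranges.
  (1.5, 5.5, 105°): beam 1 = 1.5529 ≠ 4.6587 ✗
  (4.5, 5.5, 15°): beam 1 = 0.5176 ≠ 4.6587 ✗
  (1.5, 1.5, 120°): beam 1 = 1.0000 ≠ 4.6587 ✗
  (4.5, 3.5, 15°): beam 1 = 0.5176 ≠ 4.6587 ✗
  (4.5, 4.5, 15°): beam 1 = 0.5176 ≠ 4.6587 ✗
  …
  (1.5, 1.5, 75°): r_1=4.6587, r_2=0.5176, r_3=0.5176, r_4=1.9319 — all match ✓
No second candidate reproduces the full scan.

(x, y, θ) = (1.5, 1.5, 75°)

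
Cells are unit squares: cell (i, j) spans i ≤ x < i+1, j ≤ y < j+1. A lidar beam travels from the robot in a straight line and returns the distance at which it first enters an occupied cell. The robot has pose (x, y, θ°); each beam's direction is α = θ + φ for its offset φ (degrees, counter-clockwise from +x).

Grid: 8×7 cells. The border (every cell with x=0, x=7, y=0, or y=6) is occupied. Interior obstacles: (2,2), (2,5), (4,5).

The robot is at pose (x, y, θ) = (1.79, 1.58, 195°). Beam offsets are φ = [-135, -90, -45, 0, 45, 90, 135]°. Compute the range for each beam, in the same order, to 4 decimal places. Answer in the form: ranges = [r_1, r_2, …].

beam 1: φ=-135°, α=60°
  direction (0.5000, 0.8660); cell (1,1); t to first gridline: x 0.4200, y 0.4850 (then +2.0000 / +1.1547)
    (2,1) via x @ 0.4200
    (2,2) via y @ 0.4850  # hit
  → r_1 = 0.4850
beam 2: φ=-90°, α=105°
  direction (-0.2588, 0.9659); cell (1,1); t to first gridline: x 3.0523, y 0.4348 (then +3.8637 / +1.0353)
    (1,2) via y @ 0.4348
    (1,3) via y @ 1.4701
    (1,4) via y @ 2.5054
    (0,4) via x @ 3.0523  # hit
  → r_2 = 3.0523
beam 3: φ=-45°, α=150°
  direction (-0.8660, 0.5000); cell (1,1); t to first gridline: x 0.9122, y 0.8400 (then +1.1547 / +2.0000)
    (1,2) via y @ 0.8400
    (0,2) via x @ 0.9122  # hit
  → r_3 = 0.9122
beam 4: φ=0°, α=195°
  direction (-0.9659, -0.2588); cell (1,1); t to first gridline: x 0.8179, y 2.2409 (then +1.0353 / +3.8637)
    (0,1) via x @ 0.8179  # hit
  → r_4 = 0.8179
beam 5: φ=45°, α=240°
  direction (-0.5000, -0.8660); cell (1,1); t to first gridline: x 1.5800, y 0.6697 (then +2.0000 / +1.1547)
    (1,0) via y @ 0.6697  # hit
  → r_5 = 0.6697
beam 6: φ=90°, α=285°
  direction (0.2588, -0.9659); cell (1,1); t to first gridline: x 0.8114, y 0.6005 (then +3.8637 / +1.0353)
    (1,0) via y @ 0.6005  # hit
  → r_6 = 0.6005
beam 7: φ=135°, α=330°
  direction (0.8660, -0.5000); cell (1,1); t to first gridline: x 0.2425, y 1.1600 (then +1.1547 / +2.0000)
    (2,1) via x @ 0.2425
    (2,0) via y @ 1.1600  # hit
  → r_7 = 1.1600

ranges = [0.4850, 3.0523, 0.9122, 0.8179, 0.6697, 0.6005, 1.1600]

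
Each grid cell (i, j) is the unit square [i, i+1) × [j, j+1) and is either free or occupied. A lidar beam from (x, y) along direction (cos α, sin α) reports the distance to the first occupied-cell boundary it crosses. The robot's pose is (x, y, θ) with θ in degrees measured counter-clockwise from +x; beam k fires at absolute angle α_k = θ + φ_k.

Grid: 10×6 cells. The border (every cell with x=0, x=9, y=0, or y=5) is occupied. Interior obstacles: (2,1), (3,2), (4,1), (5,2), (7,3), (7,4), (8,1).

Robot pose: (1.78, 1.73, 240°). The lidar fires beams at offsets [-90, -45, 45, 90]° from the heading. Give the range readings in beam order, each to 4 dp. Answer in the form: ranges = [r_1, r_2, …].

beam 1: φ=-90°, α=150°
  direction (-0.8660, 0.5000); cell (1,1); t to first gridline: x 0.9007, y 0.5400 (then +1.1547 / +2.0000)
    (1,2) via y @ 0.5400
    (0,2) via x @ 0.9007  # hit
  → r_1 = 0.9007
beam 2: φ=-45°, α=195°
  direction (-0.9659, -0.2588); cell (1,1); t to first gridline: x 0.8075, y 2.8205 (then +1.0353 / +3.8637)
    (0,1) via x @ 0.8075  # hit
  → r_2 = 0.8075
beam 3: φ=45°, α=285°
  direction (0.2588, -0.9659); cell (1,1); t to first gridline: x 0.8500, y 0.7558 (then +3.8637 / +1.0353)
    (1,0) via y @ 0.7558  # hit
  → r_3 = 0.7558
beam 4: φ=90°, α=330°
  direction (0.8660, -0.5000); cell (1,1); t to first gridline: x 0.2540, y 1.4600 (then +1.1547 / +2.0000)
    (2,1) via x @ 0.2540  # hit
  → r_4 = 0.2540

ranges = [0.9007, 0.8075, 0.7558, 0.2540]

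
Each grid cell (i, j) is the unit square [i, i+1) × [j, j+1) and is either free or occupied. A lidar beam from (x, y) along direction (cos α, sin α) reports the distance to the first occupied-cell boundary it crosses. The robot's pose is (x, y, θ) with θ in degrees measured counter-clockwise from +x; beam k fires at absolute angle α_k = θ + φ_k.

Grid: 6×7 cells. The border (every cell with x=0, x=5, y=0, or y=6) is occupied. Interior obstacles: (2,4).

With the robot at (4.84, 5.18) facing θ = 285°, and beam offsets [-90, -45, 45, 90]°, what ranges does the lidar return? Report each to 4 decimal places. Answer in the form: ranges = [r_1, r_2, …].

ranges = [1.9049, 4.8266, 0.1848, 0.1656]

beam 1: φ=-90°, α=195°
  d=(-0.9659,-0.2588)  start (4,5)  tX=0.8696 tY=0.6955  stride 1/|dx|=1.0353 1/|dy|=3.8637
    cross y-line → (4,4), t=0.6955
    cross x-line → (3,4), t=0.8696
    cross x-line → (2,4), t=1.9049 (wall)
  → r_1 = 1.9049
beam 2: φ=-45°, α=240°
  d=(-0.5000,-0.8660)  start (4,5)  tX=1.6800 tY=0.2078  stride 1/|dx|=2.0000 1/|dy|=1.1547
    cross y-line → (4,4), t=0.2078
    cross y-line → (4,3), t=1.3625
    cross x-line → (3,3), t=1.6800
    cross y-line → (3,2), t=2.5172
    cross y-line → (3,1), t=3.6719
    cross x-line → (2,1), t=3.6800
    cross y-line → (2,0), t=4.8266 (wall)
  → r_2 = 4.8266
beam 3: φ=45°, α=330°
  d=(0.8660,-0.5000)  start (4,5)  tX=0.1848 tY=0.3600  stride 1/|dx|=1.1547 1/|dy|=2.0000
    cross x-line → (5,5), t=0.1848 (wall)
  → r_3 = 0.1848
beam 4: φ=90°, α=15°
  d=(0.9659,0.2588)  start (4,5)  tX=0.1656 tY=3.1682  stride 1/|dx|=1.0353 1/|dy|=3.8637
    cross x-line → (5,5), t=0.1656 (wall)
  → r_4 = 0.1656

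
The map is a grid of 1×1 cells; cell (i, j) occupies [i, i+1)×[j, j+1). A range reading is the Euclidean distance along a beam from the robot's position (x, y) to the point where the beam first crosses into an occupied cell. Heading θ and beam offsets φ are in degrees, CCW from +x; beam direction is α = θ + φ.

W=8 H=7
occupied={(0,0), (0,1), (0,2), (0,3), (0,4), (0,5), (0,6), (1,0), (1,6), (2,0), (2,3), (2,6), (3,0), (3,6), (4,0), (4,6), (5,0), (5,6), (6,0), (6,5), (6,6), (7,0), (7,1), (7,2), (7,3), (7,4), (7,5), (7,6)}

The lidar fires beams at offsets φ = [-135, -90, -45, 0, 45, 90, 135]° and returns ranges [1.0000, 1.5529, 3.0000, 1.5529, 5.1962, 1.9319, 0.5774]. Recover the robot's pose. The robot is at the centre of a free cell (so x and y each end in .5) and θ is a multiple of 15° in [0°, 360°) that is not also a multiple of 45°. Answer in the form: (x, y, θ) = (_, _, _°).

Enumerate (i+0.5, j+0.5, θ) over the 28 free cells and 16 admissible headings. For each, cast all 7 beams and compare to the given ranges.
  (4.5, 3.5, 105°): beam 1 = 2.8868 ≠ 1.0000 ✗
  (2.5, 1.5, 105°): beam 2 = 4.6587 ≠ 1.5529 ✗
  (4.5, 3.5, 165°): beam 1 = 2.8868 ≠ 1.0000 ✗
  …
  (2.5, 5.5, 285°): r_1=1.0000, r_2=1.5529, r_3=3.0000, r_4=1.5529, r_5=5.1962, r_6=1.9319, r_7=0.5774 — all match ✓
Unique over the lattice → pose = (2.5, 5.5, 285°).

(x, y, θ) = (2.5, 5.5, 285°)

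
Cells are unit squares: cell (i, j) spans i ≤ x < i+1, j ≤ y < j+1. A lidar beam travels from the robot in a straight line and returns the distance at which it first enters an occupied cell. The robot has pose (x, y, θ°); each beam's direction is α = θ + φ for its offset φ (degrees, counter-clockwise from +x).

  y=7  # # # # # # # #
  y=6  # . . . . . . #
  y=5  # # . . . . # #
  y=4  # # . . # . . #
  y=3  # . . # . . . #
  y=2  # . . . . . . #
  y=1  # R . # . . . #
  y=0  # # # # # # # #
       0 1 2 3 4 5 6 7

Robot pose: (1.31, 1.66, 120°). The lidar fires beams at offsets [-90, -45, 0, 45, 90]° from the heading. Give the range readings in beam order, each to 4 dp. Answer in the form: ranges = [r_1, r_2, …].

ranges = [2.6800, 2.4225, 0.6200, 0.3209, 0.3580]

beam 1: φ=-90°, α=30°
  cosα=0.8660 sinα=0.5000 | (1,1) | tMaxX 0.7967 tMaxY 0.6800 | tΔX 1.1547 tΔY 2.0000
    t=0.6800 [y] (1,2)
    t=0.7967 [x] (2,2)
    t=1.9514 [x] (3,2)
    t=2.6800 [y] (3,3) — stop
  → r_1 = 2.6800
beam 2: φ=-45°, α=75°
  cosα=0.2588 sinα=0.9659 | (1,1) | tMaxX 2.6660 tMaxY 0.3520 | tΔX 3.8637 tΔY 1.0353
    t=0.3520 [y] (1,2)
    t=1.3873 [y] (1,3)
    t=2.4225 [y] (1,4) — stop
  → r_2 = 2.4225
beam 3: φ=0°, α=120°
  cosα=-0.5000 sinα=0.8660 | (1,1) | tMaxX 0.6200 tMaxY 0.3926 | tΔX 2.0000 tΔY 1.1547
    t=0.3926 [y] (1,2)
    t=0.6200 [x] (0,2) — stop
  → r_3 = 0.6200
beam 4: φ=45°, α=165°
  cosα=-0.9659 sinα=0.2588 | (1,1) | tMaxX 0.3209 tMaxY 1.3137 | tΔX 1.0353 tΔY 3.8637
    t=0.3209 [x] (0,1) — stop
  → r_4 = 0.3209
beam 5: φ=90°, α=210°
  cosα=-0.8660 sinα=-0.5000 | (1,1) | tMaxX 0.3580 tMaxY 1.3200 | tΔX 1.1547 tΔY 2.0000
    t=0.3580 [x] (0,1) — stop
  → r_5 = 0.3580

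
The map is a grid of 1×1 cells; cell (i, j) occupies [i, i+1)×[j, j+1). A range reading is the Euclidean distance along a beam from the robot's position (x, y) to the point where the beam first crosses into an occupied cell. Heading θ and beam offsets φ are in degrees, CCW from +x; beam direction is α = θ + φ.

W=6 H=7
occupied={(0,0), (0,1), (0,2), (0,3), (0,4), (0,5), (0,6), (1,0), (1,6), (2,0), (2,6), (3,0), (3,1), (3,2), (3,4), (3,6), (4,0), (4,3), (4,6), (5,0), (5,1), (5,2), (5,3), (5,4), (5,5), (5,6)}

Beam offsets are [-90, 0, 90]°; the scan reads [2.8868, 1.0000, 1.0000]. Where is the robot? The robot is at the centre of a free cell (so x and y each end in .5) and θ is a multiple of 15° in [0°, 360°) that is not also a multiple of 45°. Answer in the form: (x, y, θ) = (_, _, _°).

(x, y, θ) = (2.5, 3.5, 330°)

Enumerate (i+0.5, j+0.5, θ) over the 16 free cells and 16 admissible headings. For each, cast all 3 beams and compare to the given ranges.
  (2.5, 1.5, 255°): beam 1 = 1.5529 ≠ 2.8868 ✗
  (2.5, 3.5, 60°): beam 1 = 1.0000 ≠ 2.8868 ✗
  (1.5, 5.5, 120°): beam 1 = 1.0000 ≠ 2.8868 ✗
  …
  (2.5, 3.5, 330°): r_1=2.8868, r_2=1.0000, r_3=1.0000 — all match ✓
Unique over the lattice → pose = (2.5, 3.5, 330°).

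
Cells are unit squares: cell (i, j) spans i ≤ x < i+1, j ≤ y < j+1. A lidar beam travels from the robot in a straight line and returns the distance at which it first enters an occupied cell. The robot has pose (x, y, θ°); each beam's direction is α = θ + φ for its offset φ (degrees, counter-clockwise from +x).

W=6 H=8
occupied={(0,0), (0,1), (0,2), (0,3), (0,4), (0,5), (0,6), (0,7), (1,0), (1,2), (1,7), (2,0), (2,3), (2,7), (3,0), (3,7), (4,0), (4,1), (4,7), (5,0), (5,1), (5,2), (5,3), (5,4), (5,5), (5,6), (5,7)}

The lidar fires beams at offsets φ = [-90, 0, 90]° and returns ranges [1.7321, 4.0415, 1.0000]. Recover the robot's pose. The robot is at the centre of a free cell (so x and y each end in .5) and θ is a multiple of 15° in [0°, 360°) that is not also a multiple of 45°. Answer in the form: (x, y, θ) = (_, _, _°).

Candidates: 21 free-cell centres × 16 headings = 336 poses. Raycast each; keep the one whose scan matches to 4 dp.
  (2.5, 1.5, 285°): beam 1 = 1.5529 ≠ 1.7321 ✗
  (2.5, 5.5, 330°): beam 1 = 2.8868 ≠ 1.7321 ✗
  (4.5, 3.5, 330°): beam 1 = 2.8868 ≠ 1.7321 ✗
  (4.5, 5.5, 120°): beam 1 = 0.5774 ≠ 1.7321 ✗
  …
  (4.5, 5.5, 210°): r_1=1.7321, r_2=4.0415, r_3=1.0000 — all match ✓
Unique over the lattice → pose = (4.5, 5.5, 210°).

(x, y, θ) = (4.5, 5.5, 210°)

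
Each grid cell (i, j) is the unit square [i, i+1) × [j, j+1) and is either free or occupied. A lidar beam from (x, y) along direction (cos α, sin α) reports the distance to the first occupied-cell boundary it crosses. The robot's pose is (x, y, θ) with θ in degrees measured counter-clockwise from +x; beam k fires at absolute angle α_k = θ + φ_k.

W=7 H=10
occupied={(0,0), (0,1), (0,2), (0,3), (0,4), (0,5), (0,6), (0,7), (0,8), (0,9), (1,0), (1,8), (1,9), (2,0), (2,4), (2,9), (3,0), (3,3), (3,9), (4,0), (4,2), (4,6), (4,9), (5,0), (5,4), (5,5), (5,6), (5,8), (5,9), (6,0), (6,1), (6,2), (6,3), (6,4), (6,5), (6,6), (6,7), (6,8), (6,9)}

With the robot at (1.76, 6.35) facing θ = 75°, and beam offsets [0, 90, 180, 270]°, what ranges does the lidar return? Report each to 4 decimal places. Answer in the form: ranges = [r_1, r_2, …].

beam 1: φ=0°, α=75°
  direction (0.2588, 0.9659); cell (1,6); t to first gridline: x 0.9273, y 0.6729 (then +3.8637 / +1.0353)
    (1,7) via y @ 0.6729
    (2,7) via x @ 0.9273
    (2,8) via y @ 1.7082
    (2,9) via y @ 2.7435  # hit
  → r_1 = 2.7435
beam 2: φ=90°, α=165°
  direction (-0.9659, 0.2588); cell (1,6); t to first gridline: x 0.7868, y 2.5114 (then +1.0353 / +3.8637)
    (0,6) via x @ 0.7868  # hit
  → r_2 = 0.7868
beam 3: φ=180°, α=255°
  direction (-0.2588, -0.9659); cell (1,6); t to first gridline: x 2.9364, y 0.3623 (then +3.8637 / +1.0353)
    (1,5) via y @ 0.3623
    (1,4) via y @ 1.3976
    (1,3) via y @ 2.4329
    (0,3) via x @ 2.9364  # hit
  → r_3 = 2.9364
beam 4: φ=270°, α=345°
  direction (0.9659, -0.2588); cell (1,6); t to first gridline: x 0.2485, y 1.3523 (then +1.0353 / +3.8637)
    (2,6) via x @ 0.2485
    (3,6) via x @ 1.2837
    (3,5) via y @ 1.3523
    (4,5) via x @ 2.3190
    (5,5) via x @ 3.3543  # hit
  → r_4 = 3.3543

ranges = [2.7435, 0.7868, 2.9364, 3.3543]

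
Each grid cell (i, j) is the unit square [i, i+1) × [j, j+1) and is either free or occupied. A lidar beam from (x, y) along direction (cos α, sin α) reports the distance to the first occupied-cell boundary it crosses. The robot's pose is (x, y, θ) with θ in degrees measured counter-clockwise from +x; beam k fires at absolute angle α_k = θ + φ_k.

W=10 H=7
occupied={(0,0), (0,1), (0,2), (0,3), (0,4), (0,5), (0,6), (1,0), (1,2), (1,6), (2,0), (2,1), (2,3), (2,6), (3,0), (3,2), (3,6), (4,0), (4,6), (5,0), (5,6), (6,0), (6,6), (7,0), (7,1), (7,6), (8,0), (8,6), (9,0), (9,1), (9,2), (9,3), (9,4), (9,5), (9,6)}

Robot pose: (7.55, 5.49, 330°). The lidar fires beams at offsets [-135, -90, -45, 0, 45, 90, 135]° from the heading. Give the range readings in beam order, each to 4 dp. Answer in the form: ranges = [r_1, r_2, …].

beam 1: φ=-135°, α=195°
  direction (-0.9659, -0.2588); cell (7,5); t to first gridline: x 0.5694, y 1.8932 (then +1.0353 / +3.8637)
    (6,5) via x @ 0.5694
    (5,5) via x @ 1.6047
    (5,4) via y @ 1.8932
    (4,4) via x @ 2.6400
    (3,4) via x @ 3.6752
    (2,4) via x @ 4.7105
    (1,4) via x @ 5.7458
    (1,3) via y @ 5.7569
    (0,3) via x @ 6.7811  # hit
  → r_1 = 6.7811
beam 2: φ=-90°, α=240°
  direction (-0.5000, -0.8660); cell (7,5); t to first gridline: x 1.1000, y 0.5658 (then +2.0000 / +1.1547)
    (7,4) via y @ 0.5658
    (6,4) via x @ 1.1000
    (6,3) via y @ 1.7205
    (6,2) via y @ 2.8752
    (5,2) via x @ 3.1000
    (5,1) via y @ 4.0299
    (4,1) via x @ 5.1000
    (4,0) via y @ 5.1846  # hit
  → r_2 = 5.1846
beam 3: φ=-45°, α=285°
  direction (0.2588, -0.9659); cell (7,5); t to first gridline: x 1.7387, y 0.5073 (then +3.8637 / +1.0353)
    (7,4) via y @ 0.5073
    (7,3) via y @ 1.5426
    (8,3) via x @ 1.7387
    (8,2) via y @ 2.5778
    (8,1) via y @ 3.6131
    (8,0) via y @ 4.6484  # hit
  → r_3 = 4.6484
beam 4: φ=0°, α=330°
  direction (0.8660, -0.5000); cell (7,5); t to first gridline: x 0.5196, y 0.9800 (then +1.1547 / +2.0000)
    (8,5) via x @ 0.5196
    (8,4) via y @ 0.9800
    (9,4) via x @ 1.6743  # hit
  → r_4 = 1.6743
beam 5: φ=45°, α=15°
  direction (0.9659, 0.2588); cell (7,5); t to first gridline: x 0.4659, y 1.9705 (then +1.0353 / +3.8637)
    (8,5) via x @ 0.4659
    (9,5) via x @ 1.5012  # hit
  → r_5 = 1.5012
beam 6: φ=90°, α=60°
  direction (0.5000, 0.8660); cell (7,5); t to first gridline: x 0.9000, y 0.5889 (then +2.0000 / +1.1547)
    (7,6) via y @ 0.5889  # hit
  → r_6 = 0.5889
beam 7: φ=135°, α=105°
  direction (-0.2588, 0.9659); cell (7,5); t to first gridline: x 2.1250, y 0.5280 (then +3.8637 / +1.0353)
    (7,6) via y @ 0.5280  # hit
  → r_7 = 0.5280

ranges = [6.7811, 5.1846, 4.6484, 1.6743, 1.5012, 0.5889, 0.5280]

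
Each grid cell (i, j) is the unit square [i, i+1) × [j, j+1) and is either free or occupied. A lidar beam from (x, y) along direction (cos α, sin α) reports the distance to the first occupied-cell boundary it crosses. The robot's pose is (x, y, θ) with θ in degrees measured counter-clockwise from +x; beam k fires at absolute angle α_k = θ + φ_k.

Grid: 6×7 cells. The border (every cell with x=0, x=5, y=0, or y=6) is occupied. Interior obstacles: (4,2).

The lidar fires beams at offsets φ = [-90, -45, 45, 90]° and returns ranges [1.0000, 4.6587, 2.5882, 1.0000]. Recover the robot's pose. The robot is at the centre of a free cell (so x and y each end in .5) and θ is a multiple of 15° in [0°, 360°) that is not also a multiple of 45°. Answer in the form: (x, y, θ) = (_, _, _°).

(x, y, θ) = (3.5, 1.5, 120°)

Candidates: 19 free-cell centres × 16 headings = 304 poses. Raycast each; keep the one whose scan matches to 4 dp.
  (3.5, 5.5, 345°): beam 1 = 4.6587 ≠ 1.0000 ✗
  (3.5, 2.5, 75°): beam 1 = 0.5176 ≠ 1.0000 ✗
  (1.5, 5.5, 105°): beam 1 = 1.9319 ≠ 1.0000 ✗
  …
  (3.5, 1.5, 120°): r_1=1.0000, r_2=4.6587, r_3=2.5882, r_4=1.0000 — all match ✓
No second candidate reproduces the full scan.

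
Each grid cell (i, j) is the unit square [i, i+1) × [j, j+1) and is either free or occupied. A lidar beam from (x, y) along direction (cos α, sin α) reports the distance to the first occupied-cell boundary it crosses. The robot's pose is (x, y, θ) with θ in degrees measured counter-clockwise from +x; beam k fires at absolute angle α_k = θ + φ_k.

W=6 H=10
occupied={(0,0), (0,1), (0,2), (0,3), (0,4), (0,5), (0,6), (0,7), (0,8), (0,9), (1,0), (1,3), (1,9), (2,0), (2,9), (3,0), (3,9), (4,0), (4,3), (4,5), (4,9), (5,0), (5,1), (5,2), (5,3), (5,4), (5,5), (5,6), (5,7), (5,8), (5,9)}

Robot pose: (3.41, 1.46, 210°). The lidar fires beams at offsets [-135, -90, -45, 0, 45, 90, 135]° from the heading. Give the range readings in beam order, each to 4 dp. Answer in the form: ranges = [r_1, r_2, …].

beam 1: φ=-135°, α=75°
  d=(0.2588,0.9659)  start (3,1)  tX=2.2796 tY=0.5590  stride 1/|dx|=3.8637 1/|dy|=1.0353
    cross y-line → (3,2), t=0.5590
    cross y-line → (3,3), t=1.5943
    cross x-line → (4,3), t=2.2796 (wall)
  → r_1 = 2.2796
beam 2: φ=-90°, α=120°
  d=(-0.5000,0.8660)  start (3,1)  tX=0.8200 tY=0.6235  stride 1/|dx|=2.0000 1/|dy|=1.1547
    cross y-line → (3,2), t=0.6235
    cross x-line → (2,2), t=0.8200
    cross y-line → (2,3), t=1.7782
    cross x-line → (1,3), t=2.8200 (wall)
  → r_2 = 2.8200
beam 3: φ=-45°, α=165°
  d=(-0.9659,0.2588)  start (3,1)  tX=0.4245 tY=2.0864  stride 1/|dx|=1.0353 1/|dy|=3.8637
    cross x-line → (2,1), t=0.4245
    cross x-line → (1,1), t=1.4597
    cross y-line → (1,2), t=2.0864
    cross x-line → (0,2), t=2.4950 (wall)
  → r_3 = 2.4950
beam 4: φ=0°, α=210°
  d=(-0.8660,-0.5000)  start (3,1)  tX=0.4734 tY=0.9200  stride 1/|dx|=1.1547 1/|dy|=2.0000
    cross x-line → (2,1), t=0.4734
    cross y-line → (2,0), t=0.9200 (wall)
  → r_4 = 0.9200
beam 5: φ=45°, α=255°
  d=(-0.2588,-0.9659)  start (3,1)  tX=1.5841 tY=0.4762  stride 1/|dx|=3.8637 1/|dy|=1.0353
    cross y-line → (3,0), t=0.4762 (wall)
  → r_5 = 0.4762
beam 6: φ=90°, α=300°
  d=(0.5000,-0.8660)  start (3,1)  tX=1.1800 tY=0.5312  stride 1/|dx|=2.0000 1/|dy|=1.1547
    cross y-line → (3,0), t=0.5312 (wall)
  → r_6 = 0.5312
beam 7: φ=135°, α=345°
  d=(0.9659,-0.2588)  start (3,1)  tX=0.6108 tY=1.7773  stride 1/|dx|=1.0353 1/|dy|=3.8637
    cross x-line → (4,1), t=0.6108
    cross x-line → (5,1), t=1.6461 (wall)
  → r_7 = 1.6461

ranges = [2.2796, 2.8200, 2.4950, 0.9200, 0.4762, 0.5312, 1.6461]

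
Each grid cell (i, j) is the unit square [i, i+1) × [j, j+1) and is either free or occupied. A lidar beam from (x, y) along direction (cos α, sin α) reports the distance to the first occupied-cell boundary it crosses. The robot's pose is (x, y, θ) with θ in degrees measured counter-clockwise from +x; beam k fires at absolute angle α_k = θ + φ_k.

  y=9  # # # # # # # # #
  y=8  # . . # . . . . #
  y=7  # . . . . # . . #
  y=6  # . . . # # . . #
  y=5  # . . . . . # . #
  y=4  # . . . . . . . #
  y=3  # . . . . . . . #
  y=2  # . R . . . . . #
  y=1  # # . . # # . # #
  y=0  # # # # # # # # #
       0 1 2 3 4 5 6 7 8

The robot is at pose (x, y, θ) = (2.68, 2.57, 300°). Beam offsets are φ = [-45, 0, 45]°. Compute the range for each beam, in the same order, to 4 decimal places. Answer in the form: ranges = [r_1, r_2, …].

beam 1: φ=-45°, α=255°
  d=(-0.2588,-0.9659)  start (2,2)  tX=2.6273 tY=0.5901  stride 1/|dx|=3.8637 1/|dy|=1.0353
    cross y-line → (2,1), t=0.5901
    cross y-line → (2,0), t=1.6254 (wall)
  → r_1 = 1.6254
beam 2: φ=0°, α=300°
  d=(0.5000,-0.8660)  start (2,2)  tX=0.6400 tY=0.6582  stride 1/|dx|=2.0000 1/|dy|=1.1547
    cross x-line → (3,2), t=0.6400
    cross y-line → (3,1), t=0.6582
    cross y-line → (3,0), t=1.8129 (wall)
  → r_2 = 1.8129
beam 3: φ=45°, α=345°
  d=(0.9659,-0.2588)  start (2,2)  tX=0.3313 tY=2.2023  stride 1/|dx|=1.0353 1/|dy|=3.8637
    cross x-line → (3,2), t=0.3313
    cross x-line → (4,2), t=1.3666
    cross y-line → (4,1), t=2.2023 (wall)
  → r_3 = 2.2023

ranges = [1.6254, 1.8129, 2.2023]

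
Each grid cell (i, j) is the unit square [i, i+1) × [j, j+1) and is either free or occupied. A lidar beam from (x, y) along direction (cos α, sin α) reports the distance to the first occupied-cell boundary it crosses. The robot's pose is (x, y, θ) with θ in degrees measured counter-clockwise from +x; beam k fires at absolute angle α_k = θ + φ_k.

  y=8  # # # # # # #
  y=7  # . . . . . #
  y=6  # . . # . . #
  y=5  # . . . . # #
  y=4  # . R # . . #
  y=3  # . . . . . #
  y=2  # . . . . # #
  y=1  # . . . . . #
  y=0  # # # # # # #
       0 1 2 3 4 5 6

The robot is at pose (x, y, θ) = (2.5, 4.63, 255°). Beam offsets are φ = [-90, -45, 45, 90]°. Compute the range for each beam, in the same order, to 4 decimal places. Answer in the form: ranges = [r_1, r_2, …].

ranges = [1.5529, 1.7321, 4.1916, 0.5176]

beam 1: φ=-90°, α=165°
  dir = (cos 165°, sin 165°) = (-0.9659, 0.2588); from cell (2,4)
  next x-line at t=0.5176, next y-line at t=1.4296; Δt_x=1.0353, Δt_y=3.8637
    x: enter (1,4) at t=0.5176
    y: enter (1,5) at t=1.4296
    x: enter (0,5) at t=1.5529 ← occupied
  → r_1 = 1.5529
beam 2: φ=-45°, α=210°
  dir = (cos 210°, sin 210°) = (-0.8660, -0.5000); from cell (2,4)
  next x-line at t=0.5774, next y-line at t=1.2600; Δt_x=1.1547, Δt_y=2.0000
    x: enter (1,4) at t=0.5774
    y: enter (1,3) at t=1.2600
    x: enter (0,3) at t=1.7321 ← occupied
  → r_2 = 1.7321
beam 3: φ=45°, α=300°
  dir = (cos 300°, sin 300°) = (0.5000, -0.8660); from cell (2,4)
  next x-line at t=1.0000, next y-line at t=0.7275; Δt_x=2.0000, Δt_y=1.1547
    y: enter (2,3) at t=0.7275
    x: enter (3,3) at t=1.0000
    y: enter (3,2) at t=1.8822
    x: enter (4,2) at t=3.0000
    y: enter (4,1) at t=3.0369
    y: enter (4,0) at t=4.1916 ← occupied
  → r_3 = 4.1916
beam 4: φ=90°, α=345°
  dir = (cos 345°, sin 345°) = (0.9659, -0.2588); from cell (2,4)
  next x-line at t=0.5176, next y-line at t=2.4341; Δt_x=1.0353, Δt_y=3.8637
    x: enter (3,4) at t=0.5176 ← occupied
  → r_4 = 0.5176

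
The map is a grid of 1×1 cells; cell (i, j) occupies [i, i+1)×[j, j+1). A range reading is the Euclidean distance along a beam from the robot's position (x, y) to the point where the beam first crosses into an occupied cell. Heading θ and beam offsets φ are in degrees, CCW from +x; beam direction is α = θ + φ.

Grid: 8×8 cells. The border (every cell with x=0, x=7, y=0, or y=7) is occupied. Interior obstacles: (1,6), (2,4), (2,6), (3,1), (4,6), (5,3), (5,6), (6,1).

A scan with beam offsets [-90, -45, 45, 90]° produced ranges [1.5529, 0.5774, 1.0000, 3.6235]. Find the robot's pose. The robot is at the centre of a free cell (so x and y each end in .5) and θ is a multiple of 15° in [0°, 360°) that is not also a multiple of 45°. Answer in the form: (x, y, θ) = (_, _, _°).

(x, y, θ) = (1.5, 4.5, 195°)

Candidates: 28 free-cell centres × 16 headings = 448 poses. Raycast each; keep the one whose scan matches to 4 dp.
  (2.5, 3.5, 75°): beam 1 = 4.6587 ≠ 1.5529 ✗
  (2.5, 2.5, 345°): beam 2 = 1.0000 ≠ 0.5774 ✗
  (1.5, 5.5, 345°): beam 1 = 1.9319 ≠ 1.5529 ✗
  (2.5, 1.5, 150°): beam 1 = 5.1962 ≠ 1.5529 ✗
  …
  (1.5, 4.5, 195°): r_1=1.5529, r_2=0.5774, r_3=1.0000, r_4=3.6235 — all match ✓
Unique over the lattice → pose = (1.5, 4.5, 195°).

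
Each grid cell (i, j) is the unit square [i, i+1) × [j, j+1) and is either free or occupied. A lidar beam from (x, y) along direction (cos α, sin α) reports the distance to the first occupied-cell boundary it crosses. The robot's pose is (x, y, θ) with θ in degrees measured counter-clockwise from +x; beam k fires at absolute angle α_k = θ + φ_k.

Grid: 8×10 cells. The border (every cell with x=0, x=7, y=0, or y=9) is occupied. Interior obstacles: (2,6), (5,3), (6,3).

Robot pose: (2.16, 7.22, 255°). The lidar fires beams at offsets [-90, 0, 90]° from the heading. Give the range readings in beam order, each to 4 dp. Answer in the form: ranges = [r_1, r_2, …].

beam 1: φ=-90°, α=165°
  direction (-0.9659, 0.2588); cell (2,7); t to first gridline: x 0.1656, y 3.0137 (then +1.0353 / +3.8637)
    (1,7) via x @ 0.1656
    (0,7) via x @ 1.2009  # hit
  → r_1 = 1.2009
beam 2: φ=0°, α=255°
  direction (-0.2588, -0.9659); cell (2,7); t to first gridline: x 0.6182, y 0.2278 (then +3.8637 / +1.0353)
    (2,6) via y @ 0.2278  # hit
  → r_2 = 0.2278
beam 3: φ=90°, α=345°
  direction (0.9659, -0.2588); cell (2,7); t to first gridline: x 0.8696, y 0.8500 (then +1.0353 / +3.8637)
    (2,6) via y @ 0.8500  # hit
  → r_3 = 0.8500

ranges = [1.2009, 0.2278, 0.8500]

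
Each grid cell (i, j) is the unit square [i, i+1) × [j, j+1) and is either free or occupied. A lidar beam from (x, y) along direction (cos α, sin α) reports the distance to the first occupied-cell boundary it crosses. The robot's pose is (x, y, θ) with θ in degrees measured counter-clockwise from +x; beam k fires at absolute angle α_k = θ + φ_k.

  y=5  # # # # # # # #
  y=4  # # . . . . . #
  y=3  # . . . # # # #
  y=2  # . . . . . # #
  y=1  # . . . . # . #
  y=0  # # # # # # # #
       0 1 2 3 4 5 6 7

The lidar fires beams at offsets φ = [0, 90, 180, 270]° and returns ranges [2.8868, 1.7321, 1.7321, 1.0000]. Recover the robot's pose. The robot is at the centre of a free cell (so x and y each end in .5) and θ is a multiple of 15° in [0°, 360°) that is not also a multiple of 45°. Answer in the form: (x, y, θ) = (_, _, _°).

Enumerate (i+0.5, j+0.5, θ) over the 18 free cells and 16 admissible headings. For each, cast all 4 beams and compare to the given ranges.
  (3.5, 4.5, 330°): beam 1 = 1.0000 ≠ 2.8868 ✗
  (5.5, 4.5, 210°): beam 1 = 1.0000 ≠ 2.8868 ✗
  (5.5, 4.5, 75°): beam 1 = 0.5176 ≠ 2.8868 ✗
  …
  (3.5, 2.5, 150°): r_1=2.8868, r_2=1.7321, r_3=1.7321, r_4=1.0000 — all match ✓
Unique over the lattice → pose = (3.5, 2.5, 150°).

(x, y, θ) = (3.5, 2.5, 150°)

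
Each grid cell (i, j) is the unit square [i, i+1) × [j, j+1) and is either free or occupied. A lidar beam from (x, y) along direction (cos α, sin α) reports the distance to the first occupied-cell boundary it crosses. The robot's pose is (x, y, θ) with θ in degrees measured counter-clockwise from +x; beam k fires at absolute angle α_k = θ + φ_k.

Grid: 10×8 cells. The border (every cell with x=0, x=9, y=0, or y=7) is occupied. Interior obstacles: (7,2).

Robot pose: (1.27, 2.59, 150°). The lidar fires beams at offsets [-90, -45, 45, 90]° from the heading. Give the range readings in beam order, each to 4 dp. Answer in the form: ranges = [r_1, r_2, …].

beam 1: φ=-90°, α=60°
  cosα=0.5000 sinα=0.8660 | (1,2) | tMaxX 1.4600 tMaxY 0.4734 | tΔX 2.0000 tΔY 1.1547
    t=0.4734 [y] (1,3)
    t=1.4600 [x] (2,3)
    t=1.6281 [y] (2,4)
    t=2.7828 [y] (2,5)
    t=3.4600 [x] (3,5)
    t=3.9375 [y] (3,6)
    t=5.0922 [y] (3,7) — stop
  → r_1 = 5.0922
beam 2: φ=-45°, α=105°
  cosα=-0.2588 sinα=0.9659 | (1,2) | tMaxX 1.0432 tMaxY 0.4245 | tΔX 3.8637 tΔY 1.0353
    t=0.4245 [y] (1,3)
    t=1.0432 [x] (0,3) — stop
  → r_2 = 1.0432
beam 3: φ=45°, α=195°
  cosα=-0.9659 sinα=-0.2588 | (1,2) | tMaxX 0.2795 tMaxY 2.2796 | tΔX 1.0353 tΔY 3.8637
    t=0.2795 [x] (0,2) — stop
  → r_3 = 0.2795
beam 4: φ=90°, α=240°
  cosα=-0.5000 sinα=-0.8660 | (1,2) | tMaxX 0.5400 tMaxY 0.6813 | tΔX 2.0000 tΔY 1.1547
    t=0.5400 [x] (0,2) — stop
  → r_4 = 0.5400

ranges = [5.0922, 1.0432, 0.2795, 0.5400]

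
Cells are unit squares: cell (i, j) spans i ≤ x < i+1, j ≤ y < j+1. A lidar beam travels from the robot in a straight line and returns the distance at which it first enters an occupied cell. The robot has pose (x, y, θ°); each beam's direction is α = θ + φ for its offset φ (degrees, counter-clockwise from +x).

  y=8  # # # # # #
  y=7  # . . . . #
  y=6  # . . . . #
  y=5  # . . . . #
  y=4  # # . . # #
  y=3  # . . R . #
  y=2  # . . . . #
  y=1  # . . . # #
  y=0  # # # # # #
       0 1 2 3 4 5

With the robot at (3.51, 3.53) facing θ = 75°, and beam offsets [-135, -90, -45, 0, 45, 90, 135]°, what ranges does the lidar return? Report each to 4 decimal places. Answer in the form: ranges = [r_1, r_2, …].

beam 1: φ=-135°, α=300°
  direction (0.5000, -0.8660); cell (3,3); t to first gridline: x 0.9800, y 0.6120 (then +2.0000 / +1.1547)
    (3,2) via y @ 0.6120
    (4,2) via x @ 0.9800
    (4,1) via y @ 1.7667  # hit
  → r_1 = 1.7667
beam 2: φ=-90°, α=345°
  direction (0.9659, -0.2588); cell (3,3); t to first gridline: x 0.5073, y 2.0478 (then +1.0353 / +3.8637)
    (4,3) via x @ 0.5073
    (5,3) via x @ 1.5426  # hit
  → r_2 = 1.5426
beam 3: φ=-45°, α=30°
  direction (0.8660, 0.5000); cell (3,3); t to first gridline: x 0.5658, y 0.9400 (then +1.1547 / +2.0000)
    (4,3) via x @ 0.5658
    (4,4) via y @ 0.9400  # hit
  → r_3 = 0.9400
beam 4: φ=0°, α=75°
  direction (0.2588, 0.9659); cell (3,3); t to first gridline: x 1.8932, y 0.4866 (then +3.8637 / +1.0353)
    (3,4) via y @ 0.4866
    (3,5) via y @ 1.5219
    (4,5) via x @ 1.8932
    (4,6) via y @ 2.5571
    (4,7) via y @ 3.5924
    (4,8) via y @ 4.6277  # hit
  → r_4 = 4.6277
beam 5: φ=45°, α=120°
  direction (-0.5000, 0.8660); cell (3,3); t to first gridline: x 1.0200, y 0.5427 (then +2.0000 / +1.1547)
    (3,4) via y @ 0.5427
    (2,4) via x @ 1.0200
    (2,5) via y @ 1.6974
    (2,6) via y @ 2.8521
    (1,6) via x @ 3.0200
    (1,7) via y @ 4.0068
    (0,7) via x @ 5.0200  # hit
  → r_5 = 5.0200
beam 6: φ=90°, α=165°
  direction (-0.9659, 0.2588); cell (3,3); t to first gridline: x 0.5280, y 1.8159 (then +1.0353 / +3.8637)
    (2,3) via x @ 0.5280
    (1,3) via x @ 1.5633
    (1,4) via y @ 1.8159  # hit
  → r_6 = 1.8159
beam 7: φ=135°, α=210°
  direction (-0.8660, -0.5000); cell (3,3); t to first gridline: x 0.5889, y 1.0600 (then +1.1547 / +2.0000)
    (2,3) via x @ 0.5889
    (2,2) via y @ 1.0600
    (1,2) via x @ 1.7436
    (0,2) via x @ 2.8983  # hit
  → r_7 = 2.8983

ranges = [1.7667, 1.5426, 0.9400, 4.6277, 5.0200, 1.8159, 2.8983]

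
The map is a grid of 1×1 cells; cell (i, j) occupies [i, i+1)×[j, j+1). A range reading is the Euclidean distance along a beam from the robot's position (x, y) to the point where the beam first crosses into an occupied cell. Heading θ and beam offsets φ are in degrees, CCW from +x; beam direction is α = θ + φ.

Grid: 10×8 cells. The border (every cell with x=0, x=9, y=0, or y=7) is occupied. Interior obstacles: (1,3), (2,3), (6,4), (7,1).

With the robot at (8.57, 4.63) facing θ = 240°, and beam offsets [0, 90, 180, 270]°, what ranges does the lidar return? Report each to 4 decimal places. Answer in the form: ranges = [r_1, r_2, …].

beam 1: φ=0°, α=240°
  d=(-0.5000,-0.8660)  start (8,4)  tX=1.1400 tY=0.7275  stride 1/|dx|=2.0000 1/|dy|=1.1547
    cross y-line → (8,3), t=0.7275
    cross x-line → (7,3), t=1.1400
    cross y-line → (7,2), t=1.8822
    cross y-line → (7,1), t=3.0369 (wall)
  → r_1 = 3.0369
beam 2: φ=90°, α=330°
  d=(0.8660,-0.5000)  start (8,4)  tX=0.4965 tY=1.2600  stride 1/|dx|=1.1547 1/|dy|=2.0000
    cross x-line → (9,4), t=0.4965 (wall)
  → r_2 = 0.4965
beam 3: φ=180°, α=60°
  d=(0.5000,0.8660)  start (8,4)  tX=0.8600 tY=0.4272  stride 1/|dx|=2.0000 1/|dy|=1.1547
    cross y-line → (8,5), t=0.4272
    cross x-line → (9,5), t=0.8600 (wall)
  → r_3 = 0.8600
beam 4: φ=270°, α=150°
  d=(-0.8660,0.5000)  start (8,4)  tX=0.6582 tY=0.7400  stride 1/|dx|=1.1547 1/|dy|=2.0000
    cross x-line → (7,4), t=0.6582
    cross y-line → (7,5), t=0.7400
    cross x-line → (6,5), t=1.8129
    cross y-line → (6,6), t=2.7400
    cross x-line → (5,6), t=2.9676
    cross x-line → (4,6), t=4.1223
    cross y-line → (4,7), t=4.7400 (wall)
  → r_4 = 4.7400

ranges = [3.0369, 0.4965, 0.8600, 4.7400]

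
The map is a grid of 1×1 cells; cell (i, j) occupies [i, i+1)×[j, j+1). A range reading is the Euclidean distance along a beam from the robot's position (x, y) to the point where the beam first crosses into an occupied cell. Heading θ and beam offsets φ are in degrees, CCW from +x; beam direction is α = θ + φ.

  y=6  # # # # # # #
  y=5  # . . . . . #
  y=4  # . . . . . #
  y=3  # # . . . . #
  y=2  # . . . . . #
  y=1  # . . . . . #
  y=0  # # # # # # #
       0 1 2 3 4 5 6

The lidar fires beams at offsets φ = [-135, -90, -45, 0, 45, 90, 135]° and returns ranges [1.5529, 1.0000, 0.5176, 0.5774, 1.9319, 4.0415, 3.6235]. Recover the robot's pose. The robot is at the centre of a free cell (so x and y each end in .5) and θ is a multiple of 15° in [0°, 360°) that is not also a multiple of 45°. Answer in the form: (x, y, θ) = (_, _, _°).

Candidates: 24 free-cell centres × 16 headings = 384 poses. Raycast each; keep the one whose scan matches to 4 dp.
  (2.5, 3.5, 150°): beam 1 = 3.6235 ≠ 1.5529 ✗
  (2.5, 5.5, 30°): beam 1 = 1.9319 ≠ 1.5529 ✗
  (4.5, 2.5, 285°): beam 1 = 2.8868 ≠ 1.5529 ✗
  (4.5, 2.5, 300°): beam 1 = 2.5882 ≠ 1.5529 ✗
  …
  (5.5, 2.5, 30°): r_1=1.5529, r_2=1.0000, r_3=0.5176, r_4=0.5774, r_5=1.9319, r_6=4.0415, r_7=3.6235 — all match ✓
Unique over the lattice → pose = (5.5, 2.5, 30°).

(x, y, θ) = (5.5, 2.5, 30°)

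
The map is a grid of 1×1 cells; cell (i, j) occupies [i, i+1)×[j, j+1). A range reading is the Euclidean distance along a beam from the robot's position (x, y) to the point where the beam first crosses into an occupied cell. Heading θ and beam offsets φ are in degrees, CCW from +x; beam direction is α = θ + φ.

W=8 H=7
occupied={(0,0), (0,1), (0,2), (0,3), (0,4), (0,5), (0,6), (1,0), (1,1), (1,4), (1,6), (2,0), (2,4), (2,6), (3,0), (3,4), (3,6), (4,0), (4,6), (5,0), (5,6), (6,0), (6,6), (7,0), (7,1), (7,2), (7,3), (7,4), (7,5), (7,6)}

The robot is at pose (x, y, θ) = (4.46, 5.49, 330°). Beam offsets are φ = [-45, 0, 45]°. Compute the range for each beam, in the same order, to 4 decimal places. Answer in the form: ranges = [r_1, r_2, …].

beam 1: φ=-45°, α=285°
  cosα=0.2588 sinα=-0.9659 | (4,5) | tMaxX 2.0864 tMaxY 0.5073 | tΔX 3.8637 tΔY 1.0353
    t=0.5073 [y] (4,4)
    t=1.5426 [y] (4,3)
    t=2.0864 [x] (5,3)
    t=2.5778 [y] (5,2)
    t=3.6131 [y] (5,1)
    t=4.6484 [y] (5,0) — stop
  → r_1 = 4.6484
beam 2: φ=0°, α=330°
  cosα=0.8660 sinα=-0.5000 | (4,5) | tMaxX 0.6235 tMaxY 0.9800 | tΔX 1.1547 tΔY 2.0000
    t=0.6235 [x] (5,5)
    t=0.9800 [y] (5,4)
    t=1.7782 [x] (6,4)
    t=2.9329 [x] (7,4) — stop
  → r_2 = 2.9329
beam 3: φ=45°, α=15°
  cosα=0.9659 sinα=0.2588 | (4,5) | tMaxX 0.5590 tMaxY 1.9705 | tΔX 1.0353 tΔY 3.8637
    t=0.5590 [x] (5,5)
    t=1.5943 [x] (6,5)
    t=1.9705 [y] (6,6) — stop
  → r_3 = 1.9705

ranges = [4.6484, 2.9329, 1.9705]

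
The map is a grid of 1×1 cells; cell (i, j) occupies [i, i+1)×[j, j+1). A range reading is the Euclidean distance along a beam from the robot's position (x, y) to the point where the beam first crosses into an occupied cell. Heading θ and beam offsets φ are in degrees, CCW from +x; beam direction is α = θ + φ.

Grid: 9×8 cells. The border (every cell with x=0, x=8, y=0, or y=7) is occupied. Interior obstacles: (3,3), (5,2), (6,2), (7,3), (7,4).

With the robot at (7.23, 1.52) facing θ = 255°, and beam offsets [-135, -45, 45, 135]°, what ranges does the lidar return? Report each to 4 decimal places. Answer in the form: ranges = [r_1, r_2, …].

beam 1: φ=-135°, α=120°
  dir = (cos 120°, sin 120°) = (-0.5000, 0.8660); from cell (7,1)
  next x-line at t=0.4600, next y-line at t=0.5543; Δt_x=2.0000, Δt_y=1.1547
    x: enter (6,1) at t=0.4600
    y: enter (6,2) at t=0.5543 ← occupied
  → r_1 = 0.5543
beam 2: φ=-45°, α=210°
  dir = (cos 210°, sin 210°) = (-0.8660, -0.5000); from cell (7,1)
  next x-line at t=0.2656, next y-line at t=1.0400; Δt_x=1.1547, Δt_y=2.0000
    x: enter (6,1) at t=0.2656
    y: enter (6,0) at t=1.0400 ← occupied
  → r_2 = 1.0400
beam 3: φ=45°, α=300°
  dir = (cos 300°, sin 300°) = (0.5000, -0.8660); from cell (7,1)
  next x-line at t=1.5400, next y-line at t=0.6004; Δt_x=2.0000, Δt_y=1.1547
    y: enter (7,0) at t=0.6004 ← occupied
  → r_3 = 0.6004
beam 4: φ=135°, α=30°
  dir = (cos 30°, sin 30°) = (0.8660, 0.5000); from cell (7,1)
  next x-line at t=0.8891, next y-line at t=0.9600; Δt_x=1.1547, Δt_y=2.0000
    x: enter (8,1) at t=0.8891 ← occupied
  → r_4 = 0.8891

ranges = [0.5543, 1.0400, 0.6004, 0.8891]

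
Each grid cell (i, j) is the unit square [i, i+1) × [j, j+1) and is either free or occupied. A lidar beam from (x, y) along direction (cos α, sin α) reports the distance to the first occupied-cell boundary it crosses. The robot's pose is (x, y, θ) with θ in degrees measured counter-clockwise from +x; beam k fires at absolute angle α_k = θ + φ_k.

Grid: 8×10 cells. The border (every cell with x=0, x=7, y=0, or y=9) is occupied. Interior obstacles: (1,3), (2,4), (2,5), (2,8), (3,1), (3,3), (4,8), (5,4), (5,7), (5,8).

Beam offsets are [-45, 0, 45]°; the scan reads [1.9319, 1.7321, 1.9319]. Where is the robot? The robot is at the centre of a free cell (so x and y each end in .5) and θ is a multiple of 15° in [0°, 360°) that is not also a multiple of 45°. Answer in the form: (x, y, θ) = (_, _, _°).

Enumerate (i+0.5, j+0.5, θ) over the 38 free cells and 16 admissible headings. For each, cast all 3 beams and compare to the given ranges.
  (1.5, 4.5, 105°): beam 1 = 1.0000 ≠ 1.9319 ✗
  (4.5, 6.5, 255°): beam 1 = 1.7321 ≠ 1.9319 ✗
  (5.5, 5.5, 195°): beam 1 = 5.1962 ≠ 1.9319 ✗
  …
  (3.5, 6.5, 60°): r_1=1.9319, r_2=1.7321, r_3=1.9319 — all match ✓
Only this pose fits every beam.

(x, y, θ) = (3.5, 6.5, 60°)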